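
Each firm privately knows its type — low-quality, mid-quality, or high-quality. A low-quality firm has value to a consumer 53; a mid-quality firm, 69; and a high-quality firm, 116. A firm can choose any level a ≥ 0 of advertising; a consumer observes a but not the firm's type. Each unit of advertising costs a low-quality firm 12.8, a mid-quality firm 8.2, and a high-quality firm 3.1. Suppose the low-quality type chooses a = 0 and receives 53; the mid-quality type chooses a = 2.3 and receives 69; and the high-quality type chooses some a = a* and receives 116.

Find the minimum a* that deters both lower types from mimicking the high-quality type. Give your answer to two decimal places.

8.03

Low-quality type (on-path payoff 53) won't mimic when 53 ≥ 116 − 12.8·a*, i.e. a* ≥ 4.92.
Mid-quality type (on-path payoff 69 − 8.2×2.3 = 50.14) won't mimic when 50.14 ≥ 116 − 8.2·a*, i.e. a* ≥ 8.03.
Both must hold, so a* = max(4.92, 8.03) = 8.03. The mid-quality type's constraint binds.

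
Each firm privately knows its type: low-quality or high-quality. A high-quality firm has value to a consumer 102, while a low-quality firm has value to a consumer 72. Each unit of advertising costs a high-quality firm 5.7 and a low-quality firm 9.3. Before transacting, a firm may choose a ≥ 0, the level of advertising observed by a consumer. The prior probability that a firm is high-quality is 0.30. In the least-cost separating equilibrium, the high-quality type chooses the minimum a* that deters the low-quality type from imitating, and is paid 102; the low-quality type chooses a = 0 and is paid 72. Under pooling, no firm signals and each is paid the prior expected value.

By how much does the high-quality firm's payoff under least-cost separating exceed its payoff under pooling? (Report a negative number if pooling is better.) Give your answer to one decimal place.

2.6

Least-cost separating signal: a* solves 72 = 102 − 9.3·a*, so a* = (102 − 72)/9.3 ≈ 3.2258.
High-quality type's separating payoff: 102 − 5.7 × a* = 102 − 5.7 × (102 − 72)/9.3 = 102 − 171/9.3 ≈ 83.613.
Pooling payoff: 0.30 × 102 + 0.70 × 72 = 81.
Difference: 83.613 − 81 = 2.613, i.e. 2.6 to one decimal place.
The high-quality type prefers to separate.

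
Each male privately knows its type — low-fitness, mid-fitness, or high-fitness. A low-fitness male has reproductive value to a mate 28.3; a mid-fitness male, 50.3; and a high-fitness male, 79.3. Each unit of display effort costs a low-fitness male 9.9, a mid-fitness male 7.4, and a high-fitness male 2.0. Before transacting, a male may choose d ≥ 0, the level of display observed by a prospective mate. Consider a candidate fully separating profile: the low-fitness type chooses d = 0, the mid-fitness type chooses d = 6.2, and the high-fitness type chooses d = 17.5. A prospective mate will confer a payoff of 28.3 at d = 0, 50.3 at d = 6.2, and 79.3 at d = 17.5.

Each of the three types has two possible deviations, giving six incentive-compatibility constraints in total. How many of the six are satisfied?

5

High-fitness (own payoff 79.3 − 2.0×17.5 = 44.3): to d=0 gives 28.3 → no gain ✓; to d=6.2 gives 50.3 − 2.0×6.2 = 37.9 → no gain ✓.
Low-fitness (own payoff 28.3): to d=6.2 gives 50.3 − 9.9×6.2 = -11.08 → no gain ✓; to d=17.5 gives 79.3 − 9.9×17.5 = -93.95 → no gain ✓.
Mid-fitness (own payoff 50.3 − 7.4×6.2 = 4.42): to d=0 gives 28.3 → profitable ✗; to d=17.5 gives 79.3 − 7.4×17.5 = -50.2 → no gain ✓.
5 of the 6 constraints hold; not an equilibrium.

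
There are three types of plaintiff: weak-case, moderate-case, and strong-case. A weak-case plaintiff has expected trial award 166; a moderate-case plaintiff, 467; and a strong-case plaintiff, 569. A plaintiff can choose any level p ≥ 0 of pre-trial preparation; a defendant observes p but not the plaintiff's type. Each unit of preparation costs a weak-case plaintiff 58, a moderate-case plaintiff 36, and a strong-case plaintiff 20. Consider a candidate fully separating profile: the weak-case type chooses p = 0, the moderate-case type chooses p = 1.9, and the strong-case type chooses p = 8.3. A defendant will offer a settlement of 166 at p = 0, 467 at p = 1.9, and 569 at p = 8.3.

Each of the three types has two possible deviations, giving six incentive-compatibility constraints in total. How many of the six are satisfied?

4

Strong-case (own payoff 569 − 20×8.3 = 403): to p=0 gives 166 → no gain ✓; to p=1.9 gives 467 − 20×1.9 = 429 → profitable ✗.
Weak-case (own payoff 166): to p=1.9 gives 467 − 58×1.9 = 356.8 → profitable ✗; to p=8.3 gives 569 − 58×8.3 = 87.6 → no gain ✓.
Moderate-case (own payoff 467 − 36×1.9 = 398.6): to p=0 gives 166 → no gain ✓; to p=8.3 gives 569 − 36×8.3 = 270.2 → no gain ✓.
4 of the 6 constraints hold; not an equilibrium.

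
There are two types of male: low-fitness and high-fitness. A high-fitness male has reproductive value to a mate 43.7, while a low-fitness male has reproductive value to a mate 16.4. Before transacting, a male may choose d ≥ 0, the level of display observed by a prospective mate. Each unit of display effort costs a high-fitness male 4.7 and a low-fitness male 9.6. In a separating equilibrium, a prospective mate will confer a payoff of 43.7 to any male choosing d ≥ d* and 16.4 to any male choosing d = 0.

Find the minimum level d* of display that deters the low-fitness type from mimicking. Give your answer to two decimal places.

2.84

A low-fitness male choosing d = 0 receives 16.4.
Imitating at d* instead would pay 43.7 at cost 9.6·d*, netting 43.7 − 9.6·d*.
Indifference: 16.4 = 43.7 − 9.6·d*, so d* = (43.7 − 16.4) / 9.6 ≈ 2.84.
At d* the low-fitness type's incentive constraint just binds; the high-fitness type strictly prefers d* since its per-unit cost is lower.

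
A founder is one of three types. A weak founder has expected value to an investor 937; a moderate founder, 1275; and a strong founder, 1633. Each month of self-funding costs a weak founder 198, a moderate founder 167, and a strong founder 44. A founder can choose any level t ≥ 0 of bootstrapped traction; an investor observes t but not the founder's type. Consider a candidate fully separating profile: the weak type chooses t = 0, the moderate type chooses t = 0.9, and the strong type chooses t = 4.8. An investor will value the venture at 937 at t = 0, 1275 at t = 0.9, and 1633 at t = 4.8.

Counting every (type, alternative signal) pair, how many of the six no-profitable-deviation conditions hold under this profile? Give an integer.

5

Strong (own payoff 1633 − 44×4.8 = 1421.8): to t=0 gives 937 → no gain ✓; to t=0.9 gives 1275 − 44×0.9 = 1235.4 → no gain ✓.
Moderate (own payoff 1275 − 167×0.9 = 1124.7): to t=0 gives 937 → no gain ✓; to t=4.8 gives 1633 − 167×4.8 = 831.4 → no gain ✓.
Weak (own payoff 937): to t=0.9 gives 1275 − 198×0.9 = 1096.8 → profitable ✗; to t=4.8 gives 1633 − 198×4.8 = 682.6 → no gain ✓.
5 of the 6 constraints hold; not an equilibrium.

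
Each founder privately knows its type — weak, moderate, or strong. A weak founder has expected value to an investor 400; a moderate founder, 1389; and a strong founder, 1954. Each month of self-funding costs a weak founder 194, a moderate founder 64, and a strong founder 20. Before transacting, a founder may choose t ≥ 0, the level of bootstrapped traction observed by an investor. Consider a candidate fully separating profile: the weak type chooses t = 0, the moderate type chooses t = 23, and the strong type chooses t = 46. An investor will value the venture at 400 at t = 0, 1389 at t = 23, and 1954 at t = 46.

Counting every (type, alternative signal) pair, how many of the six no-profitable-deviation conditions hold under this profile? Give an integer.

5

Moderate (own payoff 1389 − 64×23 = -83): to t=0 gives 400 → profitable ✗; to t=46 gives 1954 − 64×46 = -990 → no gain ✓.
Strong (own payoff 1954 − 20×46 = 1034): to t=0 gives 400 → no gain ✓; to t=23 gives 1389 − 20×23 = 929 → no gain ✓.
Weak (own payoff 400): to t=23 gives 1389 − 194×23 = -3073 → no gain ✓; to t=46 gives 1954 − 194×46 = -6970 → no gain ✓.
5 of the 6 constraints hold; not an equilibrium.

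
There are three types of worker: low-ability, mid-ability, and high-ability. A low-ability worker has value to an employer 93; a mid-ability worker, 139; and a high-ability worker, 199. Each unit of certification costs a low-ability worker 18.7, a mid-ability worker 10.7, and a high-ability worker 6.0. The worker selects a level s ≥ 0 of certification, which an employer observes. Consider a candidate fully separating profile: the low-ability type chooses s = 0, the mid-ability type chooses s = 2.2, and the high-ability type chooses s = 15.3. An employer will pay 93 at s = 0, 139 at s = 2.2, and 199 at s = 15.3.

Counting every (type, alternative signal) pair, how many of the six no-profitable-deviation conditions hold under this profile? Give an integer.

Low-ability (own payoff 93): to s=2.2 gives 139 − 18.7×2.2 = 97.86 → profitable ✗; to s=15.3 gives 199 − 18.7×15.3 = -87.11 → no gain ✓.
High-ability (own payoff 199 − 6.0×15.3 = 107.2): to s=0 gives 93 → no gain ✓; to s=2.2 gives 139 − 6.0×2.2 = 125.8 → profitable ✗.
Mid-ability (own payoff 139 − 10.7×2.2 = 115.46): to s=0 gives 93 → no gain ✓; to s=15.3 gives 199 − 10.7×15.3 = 35.29 → no gain ✓.
4 of the 6 constraints hold; not an equilibrium.

4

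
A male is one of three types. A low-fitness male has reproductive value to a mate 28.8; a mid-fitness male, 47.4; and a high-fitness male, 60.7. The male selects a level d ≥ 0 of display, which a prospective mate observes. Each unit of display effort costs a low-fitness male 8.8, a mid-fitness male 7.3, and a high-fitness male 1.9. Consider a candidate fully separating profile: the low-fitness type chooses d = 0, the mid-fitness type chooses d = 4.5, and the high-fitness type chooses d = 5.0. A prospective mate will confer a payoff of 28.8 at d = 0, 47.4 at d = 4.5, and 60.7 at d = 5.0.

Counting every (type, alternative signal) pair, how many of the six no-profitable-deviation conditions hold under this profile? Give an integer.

4

Low-fitness (own payoff 28.8): to d=4.5 gives 47.4 − 8.8×4.5 = 7.8 → no gain ✓; to d=5.0 gives 60.7 − 8.8×5.0 = 16.7 → no gain ✓.
Mid-fitness (own payoff 47.4 − 7.3×4.5 = 14.55): to d=0 gives 28.8 → profitable ✗; to d=5.0 gives 60.7 − 7.3×5.0 = 24.2 → profitable ✗.
High-fitness (own payoff 60.7 − 1.9×5.0 = 51.2): to d=0 gives 28.8 → no gain ✓; to d=4.5 gives 47.4 − 1.9×4.5 = 38.85 → no gain ✓.
4 of the 6 constraints hold; not an equilibrium.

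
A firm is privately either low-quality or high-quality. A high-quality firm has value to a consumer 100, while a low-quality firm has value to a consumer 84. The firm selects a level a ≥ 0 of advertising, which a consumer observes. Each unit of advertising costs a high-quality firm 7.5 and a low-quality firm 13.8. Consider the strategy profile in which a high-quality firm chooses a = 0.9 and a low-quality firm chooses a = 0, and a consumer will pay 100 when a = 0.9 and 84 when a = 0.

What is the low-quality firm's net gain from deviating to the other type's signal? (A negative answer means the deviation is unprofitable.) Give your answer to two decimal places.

Playing a = 0 the low-quality firm receives 84.
Deviating to a = 0.9 brings payment 100 at cost 13.8 × 0.9 = 12.42, netting 87.58.
Gain from deviating: 87.58 − 84 = 3.58.
The gain is positive, so the low-quality type's incentive-compatibility constraint is violated — this profile is not a separating equilibrium.

3.58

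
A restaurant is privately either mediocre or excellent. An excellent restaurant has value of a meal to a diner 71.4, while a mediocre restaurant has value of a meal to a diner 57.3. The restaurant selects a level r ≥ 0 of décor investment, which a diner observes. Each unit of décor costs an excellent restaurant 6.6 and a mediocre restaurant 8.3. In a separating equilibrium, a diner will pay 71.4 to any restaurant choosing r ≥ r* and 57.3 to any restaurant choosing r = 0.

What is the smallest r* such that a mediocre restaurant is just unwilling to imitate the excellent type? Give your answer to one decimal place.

1.7

A mediocre restaurant choosing r = 0 receives 57.3.
Imitating at r* instead would pay 71.4 at cost 8.3·r*, netting 71.4 − 8.3·r*.
Indifference: 57.3 = 71.4 − 8.3·r*, so r* = (71.4 − 57.3) / 8.3 ≈ 1.7.
This is the mediocre type's binding incentive-compatibility constraint; any r ≥ 1.7 sustains separation on that side.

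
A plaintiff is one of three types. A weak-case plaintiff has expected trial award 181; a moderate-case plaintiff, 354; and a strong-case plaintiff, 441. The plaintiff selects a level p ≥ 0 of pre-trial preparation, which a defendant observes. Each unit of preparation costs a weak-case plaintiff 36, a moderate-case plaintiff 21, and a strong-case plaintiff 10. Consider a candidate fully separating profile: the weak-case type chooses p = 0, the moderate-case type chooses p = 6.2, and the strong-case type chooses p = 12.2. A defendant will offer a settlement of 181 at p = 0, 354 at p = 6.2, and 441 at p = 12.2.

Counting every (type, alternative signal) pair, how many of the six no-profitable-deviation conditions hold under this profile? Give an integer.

6

Strong-case (own payoff 441 − 10×12.2 = 319): to p=0 gives 181 → no gain ✓; to p=6.2 gives 354 − 10×6.2 = 292 → no gain ✓.
Moderate-case (own payoff 354 − 21×6.2 = 223.8): to p=0 gives 181 → no gain ✓; to p=12.2 gives 441 − 21×12.2 = 184.8 → no gain ✓.
Weak-case (own payoff 181): to p=6.2 gives 354 − 36×6.2 = 130.8 → no gain ✓; to p=12.2 gives 441 − 36×12.2 = 1.8 → no gain ✓.
6 of the 6 constraints hold; this profile is a separating equilibrium.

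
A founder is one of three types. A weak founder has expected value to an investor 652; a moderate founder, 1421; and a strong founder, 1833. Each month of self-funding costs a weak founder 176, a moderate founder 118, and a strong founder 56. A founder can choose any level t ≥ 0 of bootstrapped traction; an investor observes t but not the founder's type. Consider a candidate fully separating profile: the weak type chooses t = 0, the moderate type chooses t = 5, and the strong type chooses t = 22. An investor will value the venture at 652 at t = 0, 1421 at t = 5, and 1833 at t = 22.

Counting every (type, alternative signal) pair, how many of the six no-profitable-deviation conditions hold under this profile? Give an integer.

Moderate (own payoff 1421 − 118×5 = 831): to t=0 gives 652 → no gain ✓; to t=22 gives 1833 − 118×22 = -763 → no gain ✓.
Weak (own payoff 652): to t=5 gives 1421 − 176×5 = 541 → no gain ✓; to t=22 gives 1833 − 176×22 = -2039 → no gain ✓.
Strong (own payoff 1833 − 56×22 = 601): to t=0 gives 652 → profitable ✗; to t=5 gives 1421 − 56×5 = 1141 → profitable ✗.
4 of the 6 constraints hold; not an equilibrium.

4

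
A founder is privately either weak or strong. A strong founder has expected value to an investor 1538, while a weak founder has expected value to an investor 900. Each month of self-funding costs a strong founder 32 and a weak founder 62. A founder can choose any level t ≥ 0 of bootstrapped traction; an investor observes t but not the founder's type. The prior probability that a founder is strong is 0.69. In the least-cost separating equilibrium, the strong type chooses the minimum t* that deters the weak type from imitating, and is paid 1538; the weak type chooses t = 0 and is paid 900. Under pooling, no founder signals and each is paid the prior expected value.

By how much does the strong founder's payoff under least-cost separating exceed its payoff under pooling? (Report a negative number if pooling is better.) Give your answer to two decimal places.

Least-cost separating signal: t* solves 900 = 1538 − 62·t*, so t* = (1538 − 900)/62 ≈ 10.2903.
Strong type's separating payoff: 1538 − 32 × t* = 1538 − 32 × (1538 − 900)/62 = 1538 − 20416/62 ≈ 1208.7097.
Pooling payoff: 0.69 × 1538 + 0.31 × 900 = 1340.22.
Difference: 1208.7097 − 1340.22 = -131.5103, i.e. -131.51 to two decimal places.
The strong type would prefer the pooling outcome.

-131.51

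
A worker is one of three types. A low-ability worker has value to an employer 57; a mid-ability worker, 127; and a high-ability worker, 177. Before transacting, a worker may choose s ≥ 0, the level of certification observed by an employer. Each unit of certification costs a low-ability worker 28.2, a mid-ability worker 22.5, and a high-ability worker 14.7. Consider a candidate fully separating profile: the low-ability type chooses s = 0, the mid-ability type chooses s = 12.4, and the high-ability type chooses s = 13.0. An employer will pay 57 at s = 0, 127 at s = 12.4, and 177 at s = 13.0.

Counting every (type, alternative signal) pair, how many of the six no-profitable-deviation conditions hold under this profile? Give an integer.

3

Mid-ability (own payoff 127 − 22.5×12.4 = -152): to s=0 gives 57 → profitable ✗; to s=13.0 gives 177 − 22.5×13.0 = -115.5 → profitable ✗.
Low-ability (own payoff 57): to s=12.4 gives 127 − 28.2×12.4 = -222.68 → no gain ✓; to s=13.0 gives 177 − 28.2×13.0 = -189.6 → no gain ✓.
High-ability (own payoff 177 − 14.7×13.0 = -14.1): to s=0 gives 57 → profitable ✗; to s=12.4 gives 127 − 14.7×12.4 = -55.28 → no gain ✓.
3 of the 6 constraints hold; not an equilibrium.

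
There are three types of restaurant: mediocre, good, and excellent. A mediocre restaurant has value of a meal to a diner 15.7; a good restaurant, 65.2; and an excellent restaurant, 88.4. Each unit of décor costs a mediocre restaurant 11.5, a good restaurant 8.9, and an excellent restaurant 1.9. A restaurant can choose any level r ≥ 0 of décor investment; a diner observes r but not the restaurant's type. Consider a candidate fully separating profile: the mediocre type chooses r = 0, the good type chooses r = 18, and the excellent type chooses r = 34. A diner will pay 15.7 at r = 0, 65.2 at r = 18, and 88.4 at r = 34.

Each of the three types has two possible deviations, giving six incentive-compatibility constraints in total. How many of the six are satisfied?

4

Excellent (own payoff 88.4 − 1.9×34 = 23.8): to r=0 gives 15.7 → no gain ✓; to r=18 gives 65.2 − 1.9×18 = 31 → profitable ✗.
Good (own payoff 65.2 − 8.9×18 = -95): to r=0 gives 15.7 → profitable ✗; to r=34 gives 88.4 − 8.9×34 = -214.2 → no gain ✓.
Mediocre (own payoff 15.7): to r=18 gives 65.2 − 11.5×18 = -141.8 → no gain ✓; to r=34 gives 88.4 − 11.5×34 = -302.6 → no gain ✓.
4 of the 6 constraints hold; not an equilibrium.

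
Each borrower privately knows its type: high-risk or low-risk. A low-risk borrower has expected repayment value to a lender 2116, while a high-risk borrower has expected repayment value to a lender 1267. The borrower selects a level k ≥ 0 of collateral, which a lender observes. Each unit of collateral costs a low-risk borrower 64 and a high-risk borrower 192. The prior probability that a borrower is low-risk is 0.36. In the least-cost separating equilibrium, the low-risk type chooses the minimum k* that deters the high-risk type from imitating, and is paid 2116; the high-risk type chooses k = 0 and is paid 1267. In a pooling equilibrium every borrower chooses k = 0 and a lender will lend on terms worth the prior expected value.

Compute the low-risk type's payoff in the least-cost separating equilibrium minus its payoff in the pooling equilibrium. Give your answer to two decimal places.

260.36

Least-cost separating signal: k* solves 1267 = 2116 − 192·k*, so k* = (2116 − 1267)/192 ≈ 4.4219.
Low-risk type's separating payoff: 2116 − 64 × k* = 2116 − 64 × (2116 − 1267)/192 = 2116 − 54336/192 = 1833.
Pooling payoff: 0.36 × 2116 + 0.64 × 1267 = 1572.64.
Difference: 1833 − 1572.64 = 260.36.
The low-risk type prefers to separate.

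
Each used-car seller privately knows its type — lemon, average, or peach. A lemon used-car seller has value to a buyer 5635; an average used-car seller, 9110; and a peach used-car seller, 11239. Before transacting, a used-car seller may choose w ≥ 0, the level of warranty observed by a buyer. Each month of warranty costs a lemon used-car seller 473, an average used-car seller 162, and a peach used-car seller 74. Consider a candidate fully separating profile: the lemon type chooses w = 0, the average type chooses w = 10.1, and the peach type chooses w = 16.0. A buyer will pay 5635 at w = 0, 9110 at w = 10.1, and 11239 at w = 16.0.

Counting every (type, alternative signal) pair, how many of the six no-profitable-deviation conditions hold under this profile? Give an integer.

5

Average (own payoff 9110 − 162×10.1 = 7473.8): to w=0 gives 5635 → no gain ✓; to w=16.0 gives 11239 − 162×16.0 = 8647 → profitable ✗.
Peach (own payoff 11239 − 74×16.0 = 10055): to w=0 gives 5635 → no gain ✓; to w=10.1 gives 9110 − 74×10.1 = 8362.6 → no gain ✓.
Lemon (own payoff 5635): to w=10.1 gives 9110 − 473×10.1 = 4332.7 → no gain ✓; to w=16.0 gives 11239 − 473×16.0 = 3671 → no gain ✓.
5 of the 6 constraints hold; not an equilibrium.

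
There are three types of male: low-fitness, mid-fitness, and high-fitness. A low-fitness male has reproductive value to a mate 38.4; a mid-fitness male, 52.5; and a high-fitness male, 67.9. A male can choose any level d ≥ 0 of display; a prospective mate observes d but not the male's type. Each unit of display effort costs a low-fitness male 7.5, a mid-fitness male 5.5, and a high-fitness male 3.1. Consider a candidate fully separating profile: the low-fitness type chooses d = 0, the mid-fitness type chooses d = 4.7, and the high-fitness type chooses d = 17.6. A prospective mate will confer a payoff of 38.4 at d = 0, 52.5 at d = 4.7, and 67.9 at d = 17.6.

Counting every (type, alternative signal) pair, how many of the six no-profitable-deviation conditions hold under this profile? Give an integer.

3

Low-fitness (own payoff 38.4): to d=4.7 gives 52.5 − 7.5×4.7 = 17.25 → no gain ✓; to d=17.6 gives 67.9 − 7.5×17.6 = -64.1 → no gain ✓.
High-fitness (own payoff 67.9 − 3.1×17.6 = 13.34): to d=0 gives 38.4 → profitable ✗; to d=4.7 gives 52.5 − 3.1×4.7 = 37.93 → profitable ✗.
Mid-fitness (own payoff 52.5 − 5.5×4.7 = 26.65): to d=0 gives 38.4 → profitable ✗; to d=17.6 gives 67.9 − 5.5×17.6 = -28.9 → no gain ✓.
3 of the 6 constraints hold; not an equilibrium.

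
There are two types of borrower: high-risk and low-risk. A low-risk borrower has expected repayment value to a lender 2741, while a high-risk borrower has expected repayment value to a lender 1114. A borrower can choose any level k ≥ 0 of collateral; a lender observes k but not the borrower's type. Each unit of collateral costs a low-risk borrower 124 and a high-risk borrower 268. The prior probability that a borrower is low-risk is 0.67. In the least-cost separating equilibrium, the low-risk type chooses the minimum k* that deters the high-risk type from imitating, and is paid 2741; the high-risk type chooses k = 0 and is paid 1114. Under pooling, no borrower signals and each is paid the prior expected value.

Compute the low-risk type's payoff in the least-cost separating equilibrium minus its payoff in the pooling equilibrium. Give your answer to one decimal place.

Least-cost separating signal: k* solves 1114 = 2741 − 268·k*, so k* = (2741 − 1114)/268 ≈ 6.0709.
Low-risk type's separating payoff: 2741 − 124 × k* = 2741 − 124 × (2741 − 1114)/268 = 2741 − 201748/268 ≈ 1988.209.
Pooling payoff: 0.67 × 2741 + 0.33 × 1114 = 2204.09.
Difference: 1988.209 − 2204.09 = -215.881, i.e. -215.9 to one decimal place.
The low-risk type would prefer the pooling outcome.

-215.9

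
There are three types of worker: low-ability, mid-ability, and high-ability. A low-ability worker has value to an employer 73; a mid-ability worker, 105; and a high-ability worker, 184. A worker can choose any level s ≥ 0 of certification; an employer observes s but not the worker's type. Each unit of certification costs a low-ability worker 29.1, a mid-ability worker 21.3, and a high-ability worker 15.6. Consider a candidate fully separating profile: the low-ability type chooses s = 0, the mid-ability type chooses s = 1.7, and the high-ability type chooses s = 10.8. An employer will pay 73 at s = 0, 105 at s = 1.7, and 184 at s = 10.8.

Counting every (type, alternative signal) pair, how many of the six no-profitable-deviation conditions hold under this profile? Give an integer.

Low-ability (own payoff 73): to s=1.7 gives 105 − 29.1×1.7 = 55.53 → no gain ✓; to s=10.8 gives 184 − 29.1×10.8 = -130.28 → no gain ✓.
High-ability (own payoff 184 − 15.6×10.8 = 15.52): to s=0 gives 73 → profitable ✗; to s=1.7 gives 105 − 15.6×1.7 = 78.48 → profitable ✗.
Mid-ability (own payoff 105 − 21.3×1.7 = 68.79): to s=0 gives 73 → profitable ✗; to s=10.8 gives 184 − 21.3×10.8 = -46.04 → no gain ✓.
3 of the 6 constraints hold; not an equilibrium.

3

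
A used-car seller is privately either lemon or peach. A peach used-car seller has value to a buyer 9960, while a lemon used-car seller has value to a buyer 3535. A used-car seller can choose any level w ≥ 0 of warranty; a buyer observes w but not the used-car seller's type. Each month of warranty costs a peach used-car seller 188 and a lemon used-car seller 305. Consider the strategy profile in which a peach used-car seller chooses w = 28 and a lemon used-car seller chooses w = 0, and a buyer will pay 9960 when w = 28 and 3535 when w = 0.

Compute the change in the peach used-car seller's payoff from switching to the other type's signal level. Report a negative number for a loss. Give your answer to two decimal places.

-1161.00

Playing w = 28 the peach used-car seller receives 9960 − 188 × 28 = 4696.
Deviating to w = 0 yields 3535 instead.
Gain from deviating: 3535 − 4696 = -1161.00.
The gain is negative, so the peach type's incentive-compatibility constraint is satisfied.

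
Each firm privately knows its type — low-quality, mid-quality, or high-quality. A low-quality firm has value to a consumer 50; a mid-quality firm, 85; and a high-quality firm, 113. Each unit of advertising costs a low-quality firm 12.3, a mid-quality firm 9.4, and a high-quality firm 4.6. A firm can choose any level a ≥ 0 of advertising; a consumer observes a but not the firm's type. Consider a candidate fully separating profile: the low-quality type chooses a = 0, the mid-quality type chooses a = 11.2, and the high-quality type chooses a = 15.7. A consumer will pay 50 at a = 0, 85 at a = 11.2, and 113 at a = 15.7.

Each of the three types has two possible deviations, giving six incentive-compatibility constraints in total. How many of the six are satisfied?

Mid-quality (own payoff 85 − 9.4×11.2 = -20.28): to a=0 gives 50 → profitable ✗; to a=15.7 gives 113 − 9.4×15.7 = -34.58 → no gain ✓.
Low-quality (own payoff 50): to a=11.2 gives 85 − 12.3×11.2 = -52.76 → no gain ✓; to a=15.7 gives 113 − 12.3×15.7 = -80.11 → no gain ✓.
High-quality (own payoff 113 − 4.6×15.7 = 40.78): to a=0 gives 50 → profitable ✗; to a=11.2 gives 85 − 4.6×11.2 = 33.48 → no gain ✓.
4 of the 6 constraints hold; not an equilibrium.

4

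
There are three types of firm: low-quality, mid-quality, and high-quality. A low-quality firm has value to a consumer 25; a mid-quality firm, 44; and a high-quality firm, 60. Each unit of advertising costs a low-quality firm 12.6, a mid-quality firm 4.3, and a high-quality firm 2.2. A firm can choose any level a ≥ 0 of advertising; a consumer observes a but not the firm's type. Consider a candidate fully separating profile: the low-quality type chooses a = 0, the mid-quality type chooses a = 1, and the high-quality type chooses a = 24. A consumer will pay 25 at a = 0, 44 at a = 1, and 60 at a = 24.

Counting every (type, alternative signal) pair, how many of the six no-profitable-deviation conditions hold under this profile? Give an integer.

Mid-quality (own payoff 44 − 4.3×1 = 39.7): to a=0 gives 25 → no gain ✓; to a=24 gives 60 − 4.3×24 = -43.2 → no gain ✓.
Low-quality (own payoff 25): to a=1 gives 44 − 12.6×1 = 31.4 → profitable ✗; to a=24 gives 60 − 12.6×24 = -242.4 → no gain ✓.
High-quality (own payoff 60 − 2.2×24 = 7.2): to a=0 gives 25 → profitable ✗; to a=1 gives 44 − 2.2×1 = 41.8 → profitable ✗.
3 of the 6 constraints hold; not an equilibrium.

3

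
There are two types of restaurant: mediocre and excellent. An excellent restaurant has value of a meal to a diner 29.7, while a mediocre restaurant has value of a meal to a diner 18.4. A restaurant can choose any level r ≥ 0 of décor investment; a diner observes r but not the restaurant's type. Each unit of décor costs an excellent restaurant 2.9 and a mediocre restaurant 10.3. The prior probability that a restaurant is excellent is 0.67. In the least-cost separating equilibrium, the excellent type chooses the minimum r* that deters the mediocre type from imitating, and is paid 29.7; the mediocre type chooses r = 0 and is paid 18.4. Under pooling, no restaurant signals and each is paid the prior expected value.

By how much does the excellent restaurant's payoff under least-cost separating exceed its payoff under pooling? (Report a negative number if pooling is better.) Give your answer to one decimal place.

Least-cost separating signal: r* solves 18.4 = 29.7 − 10.3·r*, so r* = (29.7 − 18.4)/10.3 ≈ 1.0971.
Excellent type's separating payoff: 29.7 − 2.9 × r* = 29.7 − 2.9 × (29.7 − 18.4)/10.3 = 29.7 − 32.77/10.3 ≈ 26.518.
Pooling payoff: 0.67 × 29.7 + 0.33 × 18.4 = 25.971.
Difference: 26.518 − 25.971 = 0.547, i.e. 0.5 to one decimal place.
The excellent type prefers to separate.

0.5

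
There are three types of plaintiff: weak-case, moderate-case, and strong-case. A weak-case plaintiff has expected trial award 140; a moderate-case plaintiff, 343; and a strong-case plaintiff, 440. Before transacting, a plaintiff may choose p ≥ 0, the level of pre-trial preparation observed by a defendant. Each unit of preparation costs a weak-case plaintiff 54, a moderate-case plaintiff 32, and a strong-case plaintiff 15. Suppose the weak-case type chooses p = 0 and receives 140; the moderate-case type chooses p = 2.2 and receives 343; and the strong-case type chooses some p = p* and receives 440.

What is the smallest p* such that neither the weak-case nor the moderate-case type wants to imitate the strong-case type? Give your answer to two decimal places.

Moderate-case type (on-path payoff 343 − 32×2.2 = 272.6) won't mimic when 272.6 ≥ 440 − 32·p*, i.e. p* ≥ 5.23.
Weak-case type (on-path payoff 140) won't mimic when 140 ≥ 440 − 54·p*, i.e. p* ≥ 5.56.
Both must hold, so p* = max(5.56, 5.23) = 5.56. The weak-case type's constraint binds.

5.56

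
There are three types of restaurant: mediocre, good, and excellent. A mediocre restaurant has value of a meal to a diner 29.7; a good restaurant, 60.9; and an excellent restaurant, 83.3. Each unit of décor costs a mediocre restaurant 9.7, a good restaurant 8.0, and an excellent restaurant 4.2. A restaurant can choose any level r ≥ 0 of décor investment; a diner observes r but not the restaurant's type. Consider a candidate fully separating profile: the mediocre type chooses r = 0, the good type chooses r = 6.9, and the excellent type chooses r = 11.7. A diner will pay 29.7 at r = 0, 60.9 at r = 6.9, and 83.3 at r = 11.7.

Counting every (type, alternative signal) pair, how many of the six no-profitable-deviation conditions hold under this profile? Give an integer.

Good (own payoff 60.9 − 8.0×6.9 = 5.7): to r=0 gives 29.7 → profitable ✗; to r=11.7 gives 83.3 − 8.0×11.7 = -10.3 → no gain ✓.
Mediocre (own payoff 29.7): to r=6.9 gives 60.9 − 9.7×6.9 = -6.03 → no gain ✓; to r=11.7 gives 83.3 − 9.7×11.7 = -30.19 → no gain ✓.
Excellent (own payoff 83.3 − 4.2×11.7 = 34.16): to r=0 gives 29.7 → no gain ✓; to r=6.9 gives 60.9 − 4.2×6.9 = 31.92 → no gain ✓.
5 of the 6 constraints hold; not an equilibrium.

5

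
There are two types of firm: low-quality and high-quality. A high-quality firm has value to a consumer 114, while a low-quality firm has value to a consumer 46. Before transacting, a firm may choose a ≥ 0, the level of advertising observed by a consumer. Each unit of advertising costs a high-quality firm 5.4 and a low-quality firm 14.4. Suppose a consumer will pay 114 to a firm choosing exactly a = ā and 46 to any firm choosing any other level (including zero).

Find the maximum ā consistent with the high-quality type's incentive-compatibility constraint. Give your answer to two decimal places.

Choosing ā yields the high-quality type 114 − 5.4·ā; choosing zero yields 46.
The high-quality type is indifferent at 114 − 5.4·ā = 46, i.e. ā = (114 − 46) / 5.4 ≈ 12.59.
For any ā above 12.59 the high-quality type would rather pool at zero, so separation collapses.

12.59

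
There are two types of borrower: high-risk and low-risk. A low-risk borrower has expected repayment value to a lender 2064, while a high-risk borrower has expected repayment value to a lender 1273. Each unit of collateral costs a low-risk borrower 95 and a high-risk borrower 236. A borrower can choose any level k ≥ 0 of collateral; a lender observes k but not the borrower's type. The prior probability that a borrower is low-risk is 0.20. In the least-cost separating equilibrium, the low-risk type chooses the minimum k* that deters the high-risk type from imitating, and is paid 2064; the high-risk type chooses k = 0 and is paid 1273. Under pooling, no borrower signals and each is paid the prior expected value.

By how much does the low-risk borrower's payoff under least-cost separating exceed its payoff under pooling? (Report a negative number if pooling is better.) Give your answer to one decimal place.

Least-cost separating signal: k* solves 1273 = 2064 − 236·k*, so k* = (2064 − 1273)/236 ≈ 3.3517.
Low-risk type's separating payoff: 2064 − 95 × k* = 2064 − 95 × (2064 − 1273)/236 = 2064 − 75145/236 ≈ 1745.589.
Pooling payoff: 0.20 × 2064 + 0.80 × 1273 = 1431.2.
Difference: 1745.589 − 1431.2 = 314.389, i.e. 314.4 to one decimal place.
The low-risk type prefers to separate.

314.4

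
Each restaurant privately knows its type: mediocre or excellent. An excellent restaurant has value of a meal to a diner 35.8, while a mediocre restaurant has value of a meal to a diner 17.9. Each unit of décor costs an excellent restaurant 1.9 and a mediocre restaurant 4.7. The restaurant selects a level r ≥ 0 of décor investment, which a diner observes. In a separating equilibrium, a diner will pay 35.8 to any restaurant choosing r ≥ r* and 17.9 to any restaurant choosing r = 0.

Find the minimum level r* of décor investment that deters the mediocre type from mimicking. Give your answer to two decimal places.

A mediocre restaurant choosing r = 0 receives 17.9.
Imitating at r* instead would pay 35.8 at cost 4.7·r*, netting 35.8 − 4.7·r*.
Indifference: 17.9 = 35.8 − 4.7·r*, so r* = (35.8 − 17.9) / 4.7 ≈ 3.81.
This is the mediocre type's binding incentive-compatibility constraint; any r ≥ 3.81 sustains separation on that side.

3.81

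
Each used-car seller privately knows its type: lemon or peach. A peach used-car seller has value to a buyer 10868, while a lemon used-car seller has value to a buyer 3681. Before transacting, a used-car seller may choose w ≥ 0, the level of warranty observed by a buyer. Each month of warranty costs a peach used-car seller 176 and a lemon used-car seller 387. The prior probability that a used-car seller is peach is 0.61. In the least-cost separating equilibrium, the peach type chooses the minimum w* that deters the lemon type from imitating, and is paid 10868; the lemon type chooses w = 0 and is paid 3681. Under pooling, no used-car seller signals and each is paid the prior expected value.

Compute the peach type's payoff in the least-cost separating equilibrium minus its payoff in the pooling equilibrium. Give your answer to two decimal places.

-465.58

Least-cost separating signal: w* solves 3681 = 10868 − 387·w*, so w* = (10868 − 3681)/387 ≈ 18.5711.
Peach type's separating payoff: 10868 − 176 × w* = 10868 − 176 × (10868 − 3681)/387 = 10868 − 1264912/387 ≈ 7599.4935.
Pooling payoff: 0.61 × 10868 + 0.39 × 3681 = 8065.07.
Difference: 7599.4935 − 8065.07 = -465.5765, i.e. -465.58 to two decimal places.
The peach type would prefer the pooling outcome.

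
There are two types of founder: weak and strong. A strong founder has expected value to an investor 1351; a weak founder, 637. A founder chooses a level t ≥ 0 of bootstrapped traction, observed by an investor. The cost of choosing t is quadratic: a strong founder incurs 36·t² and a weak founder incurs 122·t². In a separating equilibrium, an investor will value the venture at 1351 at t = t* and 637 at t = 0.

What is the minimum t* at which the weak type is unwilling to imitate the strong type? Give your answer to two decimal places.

2.42

The weak type at t = 0 receives 637; imitating at t* yields 1351 − 122·t*².
Indifference: 637 = 1351 − 122·t*², so t*² = (1351 − 637) / 122 ≈ 5.8525.
t* = √5.8525 ≈ 2.42.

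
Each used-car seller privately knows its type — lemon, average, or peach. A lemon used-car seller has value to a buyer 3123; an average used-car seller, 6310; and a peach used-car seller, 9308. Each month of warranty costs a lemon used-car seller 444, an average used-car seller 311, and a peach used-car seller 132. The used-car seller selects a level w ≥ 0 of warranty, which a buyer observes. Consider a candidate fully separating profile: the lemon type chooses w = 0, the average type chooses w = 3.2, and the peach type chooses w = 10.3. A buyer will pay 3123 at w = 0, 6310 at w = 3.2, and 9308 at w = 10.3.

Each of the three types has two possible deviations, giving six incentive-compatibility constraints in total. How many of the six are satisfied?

Average (own payoff 6310 − 311×3.2 = 5314.8): to w=0 gives 3123 → no gain ✓; to w=10.3 gives 9308 − 311×10.3 = 6104.7 → profitable ✗.
Lemon (own payoff 3123): to w=3.2 gives 6310 − 444×3.2 = 4889.2 → profitable ✗; to w=10.3 gives 9308 − 444×10.3 = 4734.8 → profitable ✗.
Peach (own payoff 9308 − 132×10.3 = 7948.4): to w=0 gives 3123 → no gain ✓; to w=3.2 gives 6310 − 132×3.2 = 5887.6 → no gain ✓.
3 of the 6 constraints hold; not an equilibrium.

3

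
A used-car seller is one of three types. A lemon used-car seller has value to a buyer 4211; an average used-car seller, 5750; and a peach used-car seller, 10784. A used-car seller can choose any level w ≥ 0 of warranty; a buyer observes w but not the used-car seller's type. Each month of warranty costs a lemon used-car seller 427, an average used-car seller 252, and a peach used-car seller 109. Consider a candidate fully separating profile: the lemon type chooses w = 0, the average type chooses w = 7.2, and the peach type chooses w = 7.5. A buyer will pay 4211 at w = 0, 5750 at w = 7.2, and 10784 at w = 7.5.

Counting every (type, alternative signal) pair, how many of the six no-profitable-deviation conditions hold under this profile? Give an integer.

Lemon (own payoff 4211): to w=7.2 gives 5750 − 427×7.2 = 2675.6 → no gain ✓; to w=7.5 gives 10784 − 427×7.5 = 7581.5 → profitable ✗.
Average (own payoff 5750 − 252×7.2 = 3935.6): to w=0 gives 4211 → profitable ✗; to w=7.5 gives 10784 − 252×7.5 = 8894 → profitable ✗.
Peach (own payoff 10784 − 109×7.5 = 9966.5): to w=0 gives 4211 → no gain ✓; to w=7.2 gives 5750 − 109×7.2 = 4965.2 → no gain ✓.
3 of the 6 constraints hold; not an equilibrium.

3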